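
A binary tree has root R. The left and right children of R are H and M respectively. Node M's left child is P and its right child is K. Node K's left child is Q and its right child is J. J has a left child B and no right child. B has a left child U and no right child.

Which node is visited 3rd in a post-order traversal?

Q

Post-order visits the left subtree, then the right subtree, then the node.
At R: go left to H.
  H is a leaf — visit H.
At R: go right to M.
  At M: go left to P.
    P is a leaf — visit P.
  At M: go right to K.
    At K: go left to Q.
      Q is a leaf — visit Q.
    At K: go right to J.
      At J: go left to B.
        At B: go left to U.
          U is a leaf — visit U.
        At B: no right child.
        Visit B.
      At J: no right child.
      Visit J.
    Visit K.
  Visit M.
Visit R.
Full post-order sequence: H, P, Q, U, B, J, K, M, R.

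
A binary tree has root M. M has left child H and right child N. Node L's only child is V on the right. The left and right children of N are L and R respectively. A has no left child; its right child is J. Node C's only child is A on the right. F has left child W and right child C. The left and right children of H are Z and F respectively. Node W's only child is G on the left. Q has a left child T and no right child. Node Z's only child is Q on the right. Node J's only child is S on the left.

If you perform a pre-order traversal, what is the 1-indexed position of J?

11

Pre-order visits the node, then its left subtree, then its right subtree.
Visit M.
At M: go left to H.
  Visit H.
  At H: go left to Z.
    Visit Z.
    At Z: no left child.
    At Z: go right to Q.
      Visit Q.
      At Q: go left to T.
        T is a leaf — visit T.
      At Q: no right child.
  At H: go right to F.
    Visit F.
    At F: go left to W.
      Visit W.
      At W: go left to G.
        G is a leaf — visit G.
      At W: no right child.
    At F: go right to C.
      Visit C.
      At C: no left child.
      At C: go right to A.
        Visit A.
        At A: no left child.
        At A: go right to J.
          Visit J.
          At J: go left to S.
            S is a leaf — visit S.
          At J: no right child.
At M: go right to N.
  Visit N.
  At N: go left to L.
    Visit L.
    At L: no left child.
    At L: go right to V.
      V is a leaf — visit V.
  At N: go right to R.
    R is a leaf — visit R.
Full pre-order sequence: M, H, Z, Q, T, F, W, G, C, A, J, S, N, L, V, R.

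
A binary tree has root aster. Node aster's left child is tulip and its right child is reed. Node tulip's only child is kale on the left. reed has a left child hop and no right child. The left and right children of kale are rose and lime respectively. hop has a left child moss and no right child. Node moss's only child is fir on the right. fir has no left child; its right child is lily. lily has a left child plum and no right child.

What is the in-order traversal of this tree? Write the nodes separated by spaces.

rose kale lime tulip aster moss fir plum lily hop reed

In-order visits the left subtree, then the node, then the right subtree.
At aster: go left to tulip.
  At tulip: go left to kale.
    At kale: go left to rose.
      rose is a leaf — visit rose.
    Visit kale.
    At kale: go right to lime.
      lime is a leaf — visit lime.
  Visit tulip.
  At tulip: no right child.
Visit aster.
At aster: go right to reed.
  At reed: go left to hop.
    At hop: go left to moss.
      At moss: no left child.
      Visit moss.
      At moss: go right to fir.
        At fir: no left child.
        Visit fir.
        At fir: go right to lily.
          At lily: go left to plum.
            plum is a leaf — visit plum.
          Visit lily.
          At lily: no right child.
    Visit hop.
    At hop: no right child.
  Visit reed.
  At reed: no right child.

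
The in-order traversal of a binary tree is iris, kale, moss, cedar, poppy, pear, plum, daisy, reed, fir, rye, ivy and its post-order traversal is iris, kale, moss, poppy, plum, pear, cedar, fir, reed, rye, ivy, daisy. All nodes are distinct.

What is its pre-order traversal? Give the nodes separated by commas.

daisy, cedar, moss, kale, iris, pear, poppy, plum, ivy, rye, reed, fir

The last element of post-order is the root; it splits in-order into left and right subtrees.
Root daisy: left subtree has 7 nodes {iris, kale, moss, cedar, poppy, pear, plum}, right has 4 {reed, fir, rye, ivy}.
  Root cedar: left subtree has 3 nodes {iris, kale, moss}, right has 3 {poppy, pear, plum}.
    Root moss: left subtree has 2 nodes {iris, kale}, right has 0 { }.
      Root kale: left subtree has 1 node {iris}, right has 0 { }.
    Root pear: left subtree has 1 node {poppy}, right has 1 {plum}.
  Root ivy: left subtree has 3 nodes {reed, fir, rye}, right has 0 { }.
    Root rye: left subtree has 2 nodes {reed, fir}, right has 0 { }.
      Root reed: left subtree has 0 nodes { }, right has 1 {fir}.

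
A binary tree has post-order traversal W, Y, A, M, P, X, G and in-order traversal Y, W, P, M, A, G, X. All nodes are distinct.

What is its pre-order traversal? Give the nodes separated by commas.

The last element of post-order is the root; it splits in-order into left and right subtrees.
Root G: left subtree has 5 nodes {Y, W, P, M, A}, right has 1 {X}.
  Root P: left subtree has 2 nodes {Y, W}, right has 2 {M, A}.
    Root Y: left subtree has 0 nodes { }, right has 1 {W}.
    Root M: left subtree has 0 nodes { }, right has 1 {A}.

G, P, Y, W, M, A, X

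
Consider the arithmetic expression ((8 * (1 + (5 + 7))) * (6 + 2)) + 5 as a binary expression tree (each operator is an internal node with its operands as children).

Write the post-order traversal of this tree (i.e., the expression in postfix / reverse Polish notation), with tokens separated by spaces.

Post-order on an expression tree gives postfix notation: for each operator, emit left operand, right operand, then the operator.

8 1 5 7 + + * 6 2 + * 5 +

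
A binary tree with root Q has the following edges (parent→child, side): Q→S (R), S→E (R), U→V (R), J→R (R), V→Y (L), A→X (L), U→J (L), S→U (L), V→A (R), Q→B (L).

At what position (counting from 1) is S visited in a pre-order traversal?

Pre-order visits the node, then its left subtree, then its right subtree.
Visit Q.
At Q: go left to B.
  B is a leaf — visit B.
At Q: go right to S.
  Visit S.
  At S: go left to U.
    Visit U.
    At U: go left to J.
      Visit J.
      At J: no left child.
      At J: go right to R.
        R is a leaf — visit R.
    At U: go right to V.
      Visit V.
      At V: go left to Y.
        Y is a leaf — visit Y.
      At V: go right to A.
        Visit A.
        At A: go left to X.
          X is a leaf — visit X.
        At A: no right child.
  At S: go right to E.
    E is a leaf — visit E.
Full pre-order sequence: Q, B, S, U, J, R, V, Y, A, X, E.

3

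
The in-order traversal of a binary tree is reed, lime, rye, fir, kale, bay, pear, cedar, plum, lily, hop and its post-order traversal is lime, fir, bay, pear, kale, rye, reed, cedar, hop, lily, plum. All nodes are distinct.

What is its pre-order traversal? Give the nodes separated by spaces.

plum cedar reed rye lime kale fir pear bay lily hop

The last element of post-order is the root; it splits in-order into left and right subtrees.
Root plum: left subtree has 8 nodes {reed, lime, rye, fir, kale, bay, pear, cedar}, right has 2 {lily, hop}.
  Root cedar: left subtree has 7 nodes {reed, lime, rye, fir, kale, bay, pear}, right has 0 { }.
    Root reed: left subtree has 0 nodes { }, right has 6 {lime, rye, fir, kale, bay, pear}.
      Root rye: left subtree has 1 node {lime}, right has 4 {fir, kale, bay, pear}.
        Root kale: left subtree has 1 node {fir}, right has 2 {bay, pear}.
          Root pear: left subtree has 1 node {bay}, right has 0 { }.
  Root lily: left subtree has 0 nodes { }, right has 1 {hop}.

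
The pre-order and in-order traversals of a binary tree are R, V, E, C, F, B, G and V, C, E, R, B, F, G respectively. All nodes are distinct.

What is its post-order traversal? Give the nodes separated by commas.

The first element of pre-order is the root; it splits in-order into left and right subtrees.
Root R: left subtree has 3 nodes {V, C, E}, right has 3 {B, F, G}.
  Root V: left subtree has 0 nodes { }, right has 2 {C, E}.
    Root E: left subtree has 1 node {C}, right has 0 { }.
  Root F: left subtree has 1 node {B}, right has 1 {G}.

C, E, V, B, G, F, R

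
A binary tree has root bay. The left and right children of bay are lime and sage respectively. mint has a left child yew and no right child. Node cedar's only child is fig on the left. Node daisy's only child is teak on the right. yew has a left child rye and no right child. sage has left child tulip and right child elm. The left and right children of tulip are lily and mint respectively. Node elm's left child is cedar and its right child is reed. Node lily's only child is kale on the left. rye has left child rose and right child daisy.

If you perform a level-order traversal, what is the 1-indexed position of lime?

Level-order visits nodes level by level from the root, left to right within each level.
Level 0: bay
Level 1: lime, sage
Level 2: tulip, elm
Level 3: lily, mint, cedar, reed
Level 4: kale, yew, fig
Level 5: rye
Level 6: rose, daisy
Level 7: teak
Full level-order sequence: bay, lime, sage, tulip, elm, lily, mint, cedar, reed, kale, yew, fig, rye, rose, daisy, teak.

2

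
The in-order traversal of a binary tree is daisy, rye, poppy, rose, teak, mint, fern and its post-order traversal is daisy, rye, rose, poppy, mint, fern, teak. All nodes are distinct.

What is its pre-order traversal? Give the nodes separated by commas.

teak, poppy, rye, daisy, rose, fern, mint

The last element of post-order is the root; it splits in-order into left and right subtrees.
Root teak: left subtree has 4 nodes {daisy, rye, poppy, rose}, right has 2 {mint, fern}.
  Root poppy: left subtree has 2 nodes {daisy, rye}, right has 1 {rose}.
    Root rye: left subtree has 1 node {daisy}, right has 0 { }.
  Root fern: left subtree has 1 node {mint}, right has 0 { }.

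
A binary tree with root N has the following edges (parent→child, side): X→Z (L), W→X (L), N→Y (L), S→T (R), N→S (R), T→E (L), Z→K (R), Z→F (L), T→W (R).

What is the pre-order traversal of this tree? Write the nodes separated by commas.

N, Y, S, T, E, W, X, Z, F, K

Pre-order visits the node, then its left subtree, then its right subtree.
Visit N.
At N: go left to Y.
  Y is a leaf — visit Y.
At N: go right to S.
  Visit S.
  At S: no left child.
  At S: go right to T.
    Visit T.
    At T: go left to E.
      E is a leaf — visit E.
    At T: go right to W.
      Visit W.
      At W: go left to X.
        Visit X.
        At X: go left to Z.
          Visit Z.
          At Z: go left to F.
            F is a leaf — visit F.
          At Z: go right to K.
            K is a leaf — visit K.
        At X: no right child.
      At W: no right child.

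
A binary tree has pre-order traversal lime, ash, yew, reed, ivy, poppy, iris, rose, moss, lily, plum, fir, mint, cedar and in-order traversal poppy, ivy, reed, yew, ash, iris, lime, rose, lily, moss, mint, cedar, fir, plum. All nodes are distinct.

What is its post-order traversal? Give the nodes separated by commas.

The first element of pre-order is the root; it splits in-order into left and right subtrees.
Root lime: left subtree has 6 nodes {poppy, ivy, reed, yew, ash, iris}, right has 7 {rose, lily, moss, mint, cedar, fir, plum}.
  Root ash: left subtree has 4 nodes {poppy, ivy, reed, yew}, right has 1 {iris}.
    Root yew: left subtree has 3 nodes {poppy, ivy, reed}, right has 0 { }.
      Root reed: left subtree has 2 nodes {poppy, ivy}, right has 0 { }.
        Root ivy: left subtree has 1 node {poppy}, right has 0 { }.
  Root rose: left subtree has 0 nodes { }, right has 6 {lily, moss, mint, cedar, fir, plum}.
    Root moss: left subtree has 1 node {lily}, right has 4 {mint, cedar, fir, plum}.
      Root plum: left subtree has 3 nodes {mint, cedar, fir}, right has 0 { }.
        Root fir: left subtree has 2 nodes {mint, cedar}, right has 0 { }.
          Root mint: left subtree has 0 nodes { }, right has 1 {cedar}.

poppy, ivy, reed, yew, iris, ash, lily, cedar, mint, fir, plum, moss, rose, lime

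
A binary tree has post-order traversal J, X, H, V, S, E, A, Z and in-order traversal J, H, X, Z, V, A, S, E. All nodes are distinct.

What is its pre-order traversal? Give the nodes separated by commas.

Z, H, J, X, A, V, E, S

The last element of post-order is the root; it splits in-order into left and right subtrees.
Root Z: left subtree has 3 nodes {J, H, X}, right has 4 {V, A, S, E}.
  Root H: left subtree has 1 node {J}, right has 1 {X}.
  Root A: left subtree has 1 node {V}, right has 2 {S, E}.
    Root E: left subtree has 1 node {S}, right has 0 { }.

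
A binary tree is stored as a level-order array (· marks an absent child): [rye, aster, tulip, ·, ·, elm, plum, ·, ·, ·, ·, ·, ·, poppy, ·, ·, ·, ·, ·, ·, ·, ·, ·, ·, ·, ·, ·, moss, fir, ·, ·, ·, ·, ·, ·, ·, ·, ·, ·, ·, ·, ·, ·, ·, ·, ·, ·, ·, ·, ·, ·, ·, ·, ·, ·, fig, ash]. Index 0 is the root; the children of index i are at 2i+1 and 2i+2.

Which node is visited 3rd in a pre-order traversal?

Pre-order visits the node, then its left subtree, then its right subtree.
Visit rye.
At rye: go left to aster.
  aster is a leaf — visit aster.
At rye: go right to tulip.
  Visit tulip.
  At tulip: go left to elm.
    elm is a leaf — visit elm.
  At tulip: go right to plum.
    Visit plum.
    At plum: go left to poppy.
      Visit poppy.
      At poppy: go left to moss.
        Visit moss.
        At moss: go left to fig.
          fig is a leaf — visit fig.
        At moss: go right to ash.
          ash is a leaf — visit ash.
      At poppy: go right to fir.
        fir is a leaf — visit fir.
    At plum: no right child.
Full pre-order sequence: rye, aster, tulip, elm, plum, poppy, moss, fig, ash, fir.

tulip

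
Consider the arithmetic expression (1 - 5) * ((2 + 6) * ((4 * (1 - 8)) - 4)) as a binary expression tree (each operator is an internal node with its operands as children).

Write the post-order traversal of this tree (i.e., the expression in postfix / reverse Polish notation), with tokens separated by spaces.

Post-order on an expression tree gives postfix notation: for each operator, emit left operand, right operand, then the operator.

1 5 - 2 6 + 4 1 8 - * 4 - * *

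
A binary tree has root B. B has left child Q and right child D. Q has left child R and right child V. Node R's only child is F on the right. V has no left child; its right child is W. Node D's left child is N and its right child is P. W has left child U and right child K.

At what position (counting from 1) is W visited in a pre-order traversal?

Pre-order visits the node, then its left subtree, then its right subtree.
Visit B.
At B: go left to Q.
  Visit Q.
  At Q: go left to R.
    Visit R.
    At R: no left child.
    At R: go right to F.
      F is a leaf — visit F.
  At Q: go right to V.
    Visit V.
    At V: no left child.
    At V: go right to W.
      Visit W.
      At W: go left to U.
        U is a leaf — visit U.
      At W: go right to K.
        K is a leaf — visit K.
At B: go right to D.
  Visit D.
  At D: go left to N.
    N is a leaf — visit N.
  At D: go right to P.
    P is a leaf — visit P.
Full pre-order sequence: B, Q, R, F, V, W, U, K, D, N, P.

6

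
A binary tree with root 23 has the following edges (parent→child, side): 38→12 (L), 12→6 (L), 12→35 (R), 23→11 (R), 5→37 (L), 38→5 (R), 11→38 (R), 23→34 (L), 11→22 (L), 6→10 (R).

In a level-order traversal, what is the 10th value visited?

Level-order visits nodes level by level from the root, left to right within each level.
Level 0: 23
Level 1: 34, 11
Level 2: 22, 38
Level 3: 12, 5
Level 4: 6, 35, 37
Level 5: 10
Full level-order sequence: 23, 34, 11, 22, 38, 12, 5, 6, 35, 37, 10.

37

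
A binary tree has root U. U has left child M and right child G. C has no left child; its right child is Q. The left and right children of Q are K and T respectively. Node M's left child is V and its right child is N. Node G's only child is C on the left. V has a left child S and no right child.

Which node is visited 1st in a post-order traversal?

S

Post-order visits the left subtree, then the right subtree, then the node.
At U: go left to M.
  At M: go left to V.
    At V: go left to S.
      S is a leaf — visit S.
    At V: no right child.
    Visit V.
  At M: go right to N.
    N is a leaf — visit N.
  Visit M.
At U: go right to G.
  At G: go left to C.
    At C: no left child.
    At C: go right to Q.
      At Q: go left to K.
        K is a leaf — visit K.
      At Q: go right to T.
        T is a leaf — visit T.
      Visit Q.
    Visit C.
  At G: no right child.
  Visit G.
Visit U.
Full post-order sequence: S, V, N, M, K, T, Q, C, G, U.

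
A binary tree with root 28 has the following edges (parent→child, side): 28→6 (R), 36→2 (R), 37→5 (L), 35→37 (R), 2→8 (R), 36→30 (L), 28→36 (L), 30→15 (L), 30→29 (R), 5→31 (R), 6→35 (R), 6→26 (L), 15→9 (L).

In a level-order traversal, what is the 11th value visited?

Level-order visits nodes level by level from the root, left to right within each level.
Level 0: 28
Level 1: 36, 6
Level 2: 30, 2, 26, 35
Level 3: 15, 29, 8, 37
Level 4: 9, 5
Level 5: 31
Full level-order sequence: 28, 36, 6, 30, 2, 26, 35, 15, 29, 8, 37, 9, 5, 31.

37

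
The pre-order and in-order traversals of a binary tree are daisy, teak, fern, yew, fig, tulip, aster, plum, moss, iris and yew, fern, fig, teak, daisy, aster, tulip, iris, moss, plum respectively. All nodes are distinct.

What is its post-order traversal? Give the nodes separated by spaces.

The first element of pre-order is the root; it splits in-order into left and right subtrees.
Root daisy: left subtree has 4 nodes {yew, fern, fig, teak}, right has 5 {aster, tulip, iris, moss, plum}.
  Root teak: left subtree has 3 nodes {yew, fern, fig}, right has 0 { }.
    Root fern: left subtree has 1 node {yew}, right has 1 {fig}.
  Root tulip: left subtree has 1 node {aster}, right has 3 {iris, moss, plum}.
    Root plum: left subtree has 2 nodes {iris, moss}, right has 0 { }.
      Root moss: left subtree has 1 node {iris}, right has 0 { }.

yew fig fern teak aster iris moss plum tulip daisy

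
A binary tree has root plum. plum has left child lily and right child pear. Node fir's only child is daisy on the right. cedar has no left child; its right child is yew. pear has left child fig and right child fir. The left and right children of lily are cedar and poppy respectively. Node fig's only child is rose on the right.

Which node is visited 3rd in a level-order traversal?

Level-order visits nodes level by level from the root, left to right within each level.
Level 0: plum
Level 1: lily, pear
Level 2: cedar, poppy, fig, fir
Level 3: yew, rose, daisy
Full level-order sequence: plum, lily, pear, cedar, poppy, fig, fir, yew, rose, daisy.

pear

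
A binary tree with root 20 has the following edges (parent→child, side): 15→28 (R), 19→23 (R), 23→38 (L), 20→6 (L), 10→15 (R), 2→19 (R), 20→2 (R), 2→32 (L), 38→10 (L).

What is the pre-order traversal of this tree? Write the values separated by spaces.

20 6 2 32 19 23 38 10 15 28

Pre-order visits the node, then its left subtree, then its right subtree.
Visit 20.
At 20: go left to 6.
  6 is a leaf — visit 6.
At 20: go right to 2.
  Visit 2.
  At 2: go left to 32.
    32 is a leaf — visit 32.
  At 2: go right to 19.
    Visit 19.
    At 19: no left child.
    At 19: go right to 23.
      Visit 23.
      At 23: go left to 38.
        Visit 38.
        At 38: go left to 10.
          Visit 10.
          At 10: no left child.
          At 10: go right to 15.
            Visit 15.
            At 15: no left child.
            At 15: go right to 28.
              28 is a leaf — visit 28.
        At 38: no right child.
      At 23: no right child.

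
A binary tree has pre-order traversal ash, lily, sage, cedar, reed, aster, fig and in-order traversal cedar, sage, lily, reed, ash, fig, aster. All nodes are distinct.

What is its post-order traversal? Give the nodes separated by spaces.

cedar sage reed lily fig aster ash

The first element of pre-order is the root; it splits in-order into left and right subtrees.
Root ash: left subtree has 4 nodes {cedar, sage, lily, reed}, right has 2 {fig, aster}.
  Root lily: left subtree has 2 nodes {cedar, sage}, right has 1 {reed}.
    Root sage: left subtree has 1 node {cedar}, right has 0 { }.
  Root aster: left subtree has 1 node {fig}, right has 0 { }.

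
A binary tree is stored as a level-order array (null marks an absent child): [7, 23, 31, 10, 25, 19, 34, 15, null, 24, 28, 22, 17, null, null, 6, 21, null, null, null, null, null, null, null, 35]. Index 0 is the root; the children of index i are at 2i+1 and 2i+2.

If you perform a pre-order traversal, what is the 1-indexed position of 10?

3

Pre-order visits the node, then its left subtree, then its right subtree.
Visit 7.
At 7: go left to 23.
  Visit 23.
  At 23: go left to 10.
    Visit 10.
    At 10: go left to 15.
      Visit 15.
      At 15: go left to 6.
        6 is a leaf — visit 6.
      At 15: go right to 21.
        21 is a leaf — visit 21.
    At 10: no right child.
  At 23: go right to 25.
    Visit 25.
    At 25: go left to 24.
      24 is a leaf — visit 24.
    At 25: go right to 28.
      28 is a leaf — visit 28.
At 7: go right to 31.
  Visit 31.
  At 31: go left to 19.
    Visit 19.
    At 19: go left to 22.
      Visit 22.
      At 22: no left child.
      At 22: go right to 35.
        35 is a leaf — visit 35.
    At 19: go right to 17.
      17 is a leaf — visit 17.
  At 31: go right to 34.
    34 is a leaf — visit 34.
Full pre-order sequence: 7, 23, 10, 15, 6, 21, 25, 24, 28, 31, 19, 22, 35, 17, 34.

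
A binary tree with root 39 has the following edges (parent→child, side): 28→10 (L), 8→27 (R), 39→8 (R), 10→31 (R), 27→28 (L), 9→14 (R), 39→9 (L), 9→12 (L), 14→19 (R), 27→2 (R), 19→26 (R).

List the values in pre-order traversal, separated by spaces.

Pre-order visits the node, then its left subtree, then its right subtree.
Visit 39.
At 39: go left to 9.
  Visit 9.
  At 9: go left to 12.
    12 is a leaf — visit 12.
  At 9: go right to 14.
    Visit 14.
    At 14: no left child.
    At 14: go right to 19.
      Visit 19.
      At 19: no left child.
      At 19: go right to 26.
        26 is a leaf — visit 26.
At 39: go right to 8.
  Visit 8.
  At 8: no left child.
  At 8: go right to 27.
    Visit 27.
    At 27: go left to 28.
      Visit 28.
      At 28: go left to 10.
        Visit 10.
        At 10: no left child.
        At 10: go right to 31.
          31 is a leaf — visit 31.
      At 28: no right child.
    At 27: go right to 2.
      2 is a leaf — visit 2.

39 9 12 14 19 26 8 27 28 10 31 2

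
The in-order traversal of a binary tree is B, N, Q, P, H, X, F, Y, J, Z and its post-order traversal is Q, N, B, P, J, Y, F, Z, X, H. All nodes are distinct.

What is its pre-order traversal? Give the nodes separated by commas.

The last element of post-order is the root; it splits in-order into left and right subtrees.
Root H: left subtree has 4 nodes {B, N, Q, P}, right has 5 {X, F, Y, J, Z}.
  Root P: left subtree has 3 nodes {B, N, Q}, right has 0 { }.
    Root B: left subtree has 0 nodes { }, right has 2 {N, Q}.
      Root N: left subtree has 0 nodes { }, right has 1 {Q}.
  Root X: left subtree has 0 nodes { }, right has 4 {F, Y, J, Z}.
    Root Z: left subtree has 3 nodes {F, Y, J}, right has 0 { }.
      Root F: left subtree has 0 nodes { }, right has 2 {Y, J}.
        Root Y: left subtree has 0 nodes { }, right has 1 {J}.

H, P, B, N, Q, X, Z, F, Y, J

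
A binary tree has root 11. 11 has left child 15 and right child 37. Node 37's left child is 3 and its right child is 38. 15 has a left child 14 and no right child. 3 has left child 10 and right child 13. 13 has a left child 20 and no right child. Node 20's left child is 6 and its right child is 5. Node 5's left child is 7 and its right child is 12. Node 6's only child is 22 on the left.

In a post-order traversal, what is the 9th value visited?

20

Post-order visits the left subtree, then the right subtree, then the node.
At 11: go left to 15.
  At 15: go left to 14.
    14 is a leaf — visit 14.
  At 15: no right child.
  Visit 15.
At 11: go right to 37.
  At 37: go left to 3.
    At 3: go left to 10.
      10 is a leaf — visit 10.
    At 3: go right to 13.
      At 13: go left to 20.
        At 20: go left to 6.
          At 6: go left to 22.
            22 is a leaf — visit 22.
          At 6: no right child.
          Visit 6.
        At 20: go right to 5.
          At 5: go left to 7.
            7 is a leaf — visit 7.
          At 5: go right to 12.
            12 is a leaf — visit 12.
          Visit 5.
        Visit 20.
      At 13: no right child.
      Visit 13.
    Visit 3.
  At 37: go right to 38.
    38 is a leaf — visit 38.
  Visit 37.
Visit 11.
Full post-order sequence: 14, 15, 10, 22, 6, 7, 12, 5, 20, 13, 3, 38, 37, 11.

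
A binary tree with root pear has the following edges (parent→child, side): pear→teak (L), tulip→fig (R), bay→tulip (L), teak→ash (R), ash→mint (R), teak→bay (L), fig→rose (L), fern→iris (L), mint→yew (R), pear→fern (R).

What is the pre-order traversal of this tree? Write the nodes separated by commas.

Pre-order visits the node, then its left subtree, then its right subtree.
Visit pear.
At pear: go left to teak.
  Visit teak.
  At teak: go left to bay.
    Visit bay.
    At bay: go left to tulip.
      Visit tulip.
      At tulip: no left child.
      At tulip: go right to fig.
        Visit fig.
        At fig: go left to rose.
          rose is a leaf — visit rose.
        At fig: no right child.
    At bay: no right child.
  At teak: go right to ash.
    Visit ash.
    At ash: no left child.
    At ash: go right to mint.
      Visit mint.
      At mint: no left child.
      At mint: go right to yew.
        yew is a leaf — visit yew.
At pear: go right to fern.
  Visit fern.
  At fern: go left to iris.
    iris is a leaf — visit iris.
  At fern: no right child.

pear, teak, bay, tulip, fig, rose, ash, mint, yew, fern, iris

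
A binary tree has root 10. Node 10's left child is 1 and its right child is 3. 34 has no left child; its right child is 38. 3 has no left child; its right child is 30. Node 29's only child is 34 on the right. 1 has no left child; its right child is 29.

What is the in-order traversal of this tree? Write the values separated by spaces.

In-order visits the left subtree, then the node, then the right subtree.
At 10: go left to 1.
  At 1: no left child.
  Visit 1.
  At 1: go right to 29.
    At 29: no left child.
    Visit 29.
    At 29: go right to 34.
      At 34: no left child.
      Visit 34.
      At 34: go right to 38.
        38 is a leaf — visit 38.
Visit 10.
At 10: go right to 3.
  At 3: no left child.
  Visit 3.
  At 3: go right to 30.
    30 is a leaf — visit 30.

1 29 34 38 10 3 30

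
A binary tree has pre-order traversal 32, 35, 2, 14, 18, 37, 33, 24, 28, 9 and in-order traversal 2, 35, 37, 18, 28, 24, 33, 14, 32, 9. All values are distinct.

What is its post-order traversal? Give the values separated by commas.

2, 37, 28, 24, 33, 18, 14, 35, 9, 32

The first element of pre-order is the root; it splits in-order into left and right subtrees.
Root 32: left subtree has 8 nodes {2, 35, 37, 18, 28, 24, 33, 14}, right has 1 {9}.
  Root 35: left subtree has 1 node {2}, right has 6 {37, 18, 28, 24, 33, 14}.
    Root 14: left subtree has 5 nodes {37, 18, 28, 24, 33}, right has 0 { }.
      Root 18: left subtree has 1 node {37}, right has 3 {28, 24, 33}.
        Root 33: left subtree has 2 nodes {28, 24}, right has 0 { }.
          Root 24: left subtree has 1 node {28}, right has 0 { }.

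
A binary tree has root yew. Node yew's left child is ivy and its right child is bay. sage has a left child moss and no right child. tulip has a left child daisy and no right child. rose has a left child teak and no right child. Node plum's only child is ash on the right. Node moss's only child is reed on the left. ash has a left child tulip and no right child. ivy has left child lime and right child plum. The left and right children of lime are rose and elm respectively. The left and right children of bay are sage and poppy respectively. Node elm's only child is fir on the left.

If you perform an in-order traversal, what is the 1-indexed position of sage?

14

In-order visits the left subtree, then the node, then the right subtree.
At yew: go left to ivy.
  At ivy: go left to lime.
    At lime: go left to rose.
      At rose: go left to teak.
        teak is a leaf — visit teak.
      Visit rose.
      At rose: no right child.
    Visit lime.
    At lime: go right to elm.
      At elm: go left to fir.
        fir is a leaf — visit fir.
      Visit elm.
      At elm: no right child.
  Visit ivy.
  At ivy: go right to plum.
    At plum: no left child.
    Visit plum.
    At plum: go right to ash.
      At ash: go left to tulip.
        At tulip: go left to daisy.
          daisy is a leaf — visit daisy.
        Visit tulip.
        At tulip: no right child.
      Visit ash.
      At ash: no right child.
Visit yew.
At yew: go right to bay.
  At bay: go left to sage.
    At sage: go left to moss.
      At moss: go left to reed.
        reed is a leaf — visit reed.
      Visit moss.
      At moss: no right child.
    Visit sage.
    At sage: no right child.
  Visit bay.
  At bay: go right to poppy.
    poppy is a leaf — visit poppy.
Full in-order sequence: teak, rose, lime, fir, elm, ivy, plum, daisy, tulip, ash, yew, reed, moss, sage, bay, poppy.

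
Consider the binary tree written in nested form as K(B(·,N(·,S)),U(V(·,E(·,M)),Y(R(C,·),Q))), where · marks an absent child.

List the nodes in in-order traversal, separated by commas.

B, N, S, K, V, E, M, U, C, R, Y, Q

In-order visits the left subtree, then the node, then the right subtree.
At K: go left to B.
  At B: no left child.
  Visit B.
  At B: go right to N.
    At N: no left child.
    Visit N.
    At N: go right to S.
      S is a leaf — visit S.
Visit K.
At K: go right to U.
  At U: go left to V.
    At V: no left child.
    Visit V.
    At V: go right to E.
      At E: no left child.
      Visit E.
      At E: go right to M.
        M is a leaf — visit M.
  Visit U.
  At U: go right to Y.
    At Y: go left to R.
      At R: go left to C.
        C is a leaf — visit C.
      Visit R.
      At R: no right child.
    Visit Y.
    At Y: go right to Q.
      Q is a leaf — visit Q.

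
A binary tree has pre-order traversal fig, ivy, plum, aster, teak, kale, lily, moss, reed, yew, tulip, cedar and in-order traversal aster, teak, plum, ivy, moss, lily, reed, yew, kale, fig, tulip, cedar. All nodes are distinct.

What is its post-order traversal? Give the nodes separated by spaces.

teak aster plum moss yew reed lily kale ivy cedar tulip fig

The first element of pre-order is the root; it splits in-order into left and right subtrees.
Root fig: left subtree has 9 nodes {aster, teak, plum, ivy, moss, lily, reed, yew, kale}, right has 2 {tulip, cedar}.
  Root ivy: left subtree has 3 nodes {aster, teak, plum}, right has 5 {moss, lily, reed, yew, kale}.
    Root plum: left subtree has 2 nodes {aster, teak}, right has 0 { }.
      Root aster: left subtree has 0 nodes { }, right has 1 {teak}.
    Root kale: left subtree has 4 nodes {moss, lily, reed, yew}, right has 0 { }.
      Root lily: left subtree has 1 node {moss}, right has 2 {reed, yew}.
        Root reed: left subtree has 0 nodes { }, right has 1 {yew}.
  Root tulip: left subtree has 0 nodes { }, right has 1 {cedar}.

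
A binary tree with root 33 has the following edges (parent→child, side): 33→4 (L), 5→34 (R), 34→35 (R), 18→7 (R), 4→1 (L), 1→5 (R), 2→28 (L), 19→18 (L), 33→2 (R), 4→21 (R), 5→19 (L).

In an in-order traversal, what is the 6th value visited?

34

In-order visits the left subtree, then the node, then the right subtree.
At 33: go left to 4.
  At 4: go left to 1.
    At 1: no left child.
    Visit 1.
    At 1: go right to 5.
      At 5: go left to 19.
        At 19: go left to 18.
          At 18: no left child.
          Visit 18.
          At 18: go right to 7.
            7 is a leaf — visit 7.
        Visit 19.
        At 19: no right child.
      Visit 5.
      At 5: go right to 34.
        At 34: no left child.
        Visit 34.
        At 34: go right to 35.
          35 is a leaf — visit 35.
  Visit 4.
  At 4: go right to 21.
    21 is a leaf — visit 21.
Visit 33.
At 33: go right to 2.
  At 2: go left to 28.
    28 is a leaf — visit 28.
  Visit 2.
  At 2: no right child.
Full in-order sequence: 1, 18, 7, 19, 5, 34, 35, 4, 21, 33, 28, 2.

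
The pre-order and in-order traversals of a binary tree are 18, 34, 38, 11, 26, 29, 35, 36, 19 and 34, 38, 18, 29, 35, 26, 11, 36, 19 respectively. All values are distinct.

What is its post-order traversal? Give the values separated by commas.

38, 34, 35, 29, 26, 19, 36, 11, 18

The first element of pre-order is the root; it splits in-order into left and right subtrees.
Root 18: left subtree has 2 nodes {34, 38}, right has 6 {29, 35, 26, 11, 36, 19}.
  Root 34: left subtree has 0 nodes { }, right has 1 {38}.
  Root 11: left subtree has 3 nodes {29, 35, 26}, right has 2 {36, 19}.
    Root 26: left subtree has 2 nodes {29, 35}, right has 0 { }.
      Root 29: left subtree has 0 nodes { }, right has 1 {35}.
    Root 36: left subtree has 0 nodes { }, right has 1 {19}.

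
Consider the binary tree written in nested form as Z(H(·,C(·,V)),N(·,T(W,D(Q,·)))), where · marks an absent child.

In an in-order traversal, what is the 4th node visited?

Z

In-order visits the left subtree, then the node, then the right subtree.
At Z: go left to H.
  At H: no left child.
  Visit H.
  At H: go right to C.
    At C: no left child.
    Visit C.
    At C: go right to V.
      V is a leaf — visit V.
Visit Z.
At Z: go right to N.
  At N: no left child.
  Visit N.
  At N: go right to T.
    At T: go left to W.
      W is a leaf — visit W.
    Visit T.
    At T: go right to D.
      At D: go left to Q.
        Q is a leaf — visit Q.
      Visit D.
      At D: no right child.
Full in-order sequence: H, C, V, Z, N, W, T, Q, D.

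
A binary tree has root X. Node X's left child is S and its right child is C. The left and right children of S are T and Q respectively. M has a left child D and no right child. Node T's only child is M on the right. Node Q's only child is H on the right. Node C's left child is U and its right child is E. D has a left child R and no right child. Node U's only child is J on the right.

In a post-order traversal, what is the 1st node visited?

Post-order visits the left subtree, then the right subtree, then the node.
At X: go left to S.
  At S: go left to T.
    At T: no left child.
    At T: go right to M.
      At M: go left to D.
        At D: go left to R.
          R is a leaf — visit R.
        At D: no right child.
        Visit D.
      At M: no right child.
      Visit M.
    Visit T.
  At S: go right to Q.
    At Q: no left child.
    At Q: go right to H.
      H is a leaf — visit H.
    Visit Q.
  Visit S.
At X: go right to C.
  At C: go left to U.
    At U: no left child.
    At U: go right to J.
      J is a leaf — visit J.
    Visit U.
  At C: go right to E.
    E is a leaf — visit E.
  Visit C.
Visit X.
Full post-order sequence: R, D, M, T, H, Q, S, J, U, E, C, X.

R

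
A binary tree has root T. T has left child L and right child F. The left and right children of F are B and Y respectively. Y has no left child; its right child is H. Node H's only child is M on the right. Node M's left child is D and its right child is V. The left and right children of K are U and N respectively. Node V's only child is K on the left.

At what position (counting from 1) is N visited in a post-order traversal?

Post-order visits the left subtree, then the right subtree, then the node.
At T: go left to L.
  L is a leaf — visit L.
At T: go right to F.
  At F: go left to B.
    B is a leaf — visit B.
  At F: go right to Y.
    At Y: no left child.
    At Y: go right to H.
      At H: no left child.
      At H: go right to M.
        At M: go left to D.
          D is a leaf — visit D.
        At M: go right to V.
          At V: go left to K.
            At K: go left to U.
              U is a leaf — visit U.
            At K: go right to N.
              N is a leaf — visit N.
            Visit K.
          At V: no right child.
          Visit V.
        Visit M.
      Visit H.
    Visit Y.
  Visit F.
Visit T.
Full post-order sequence: L, B, D, U, N, K, V, M, H, Y, F, T.

5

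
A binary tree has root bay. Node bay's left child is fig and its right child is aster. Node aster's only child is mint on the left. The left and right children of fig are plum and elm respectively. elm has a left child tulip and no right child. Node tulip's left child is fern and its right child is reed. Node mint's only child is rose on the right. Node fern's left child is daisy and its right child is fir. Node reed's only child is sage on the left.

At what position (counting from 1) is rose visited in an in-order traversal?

12

In-order visits the left subtree, then the node, then the right subtree.
At bay: go left to fig.
  At fig: go left to plum.
    plum is a leaf — visit plum.
  Visit fig.
  At fig: go right to elm.
    At elm: go left to tulip.
      At tulip: go left to fern.
        At fern: go left to daisy.
          daisy is a leaf — visit daisy.
        Visit fern.
        At fern: go right to fir.
          fir is a leaf — visit fir.
      Visit tulip.
      At tulip: go right to reed.
        At reed: go left to sage.
          sage is a leaf — visit sage.
        Visit reed.
        At reed: no right child.
    Visit elm.
    At elm: no right child.
Visit bay.
At bay: go right to aster.
  At aster: go left to mint.
    At mint: no left child.
    Visit mint.
    At mint: go right to rose.
      rose is a leaf — visit rose.
  Visit aster.
  At aster: no right child.
Full in-order sequence: plum, fig, daisy, fern, fir, tulip, sage, reed, elm, bay, mint, rose, aster.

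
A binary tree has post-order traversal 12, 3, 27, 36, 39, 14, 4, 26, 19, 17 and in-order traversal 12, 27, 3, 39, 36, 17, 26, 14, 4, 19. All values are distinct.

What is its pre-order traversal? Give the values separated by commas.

The last element of post-order is the root; it splits in-order into left and right subtrees.
Root 17: left subtree has 5 nodes {12, 27, 3, 39, 36}, right has 4 {26, 14, 4, 19}.
  Root 39: left subtree has 3 nodes {12, 27, 3}, right has 1 {36}.
    Root 27: left subtree has 1 node {12}, right has 1 {3}.
  Root 19: left subtree has 3 nodes {26, 14, 4}, right has 0 { }.
    Root 26: left subtree has 0 nodes { }, right has 2 {14, 4}.
      Root 4: left subtree has 1 node {14}, right has 0 { }.

17, 39, 27, 12, 3, 36, 19, 26, 4, 14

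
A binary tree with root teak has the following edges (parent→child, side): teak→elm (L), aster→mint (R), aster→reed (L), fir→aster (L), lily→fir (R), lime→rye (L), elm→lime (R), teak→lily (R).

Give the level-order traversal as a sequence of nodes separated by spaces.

Level-order visits nodes level by level from the root, left to right within each level.
Level 0: teak
Level 1: elm, lily
Level 2: lime, fir
Level 3: rye, aster
Level 4: reed, mint

teak elm lily lime fir rye aster reed mint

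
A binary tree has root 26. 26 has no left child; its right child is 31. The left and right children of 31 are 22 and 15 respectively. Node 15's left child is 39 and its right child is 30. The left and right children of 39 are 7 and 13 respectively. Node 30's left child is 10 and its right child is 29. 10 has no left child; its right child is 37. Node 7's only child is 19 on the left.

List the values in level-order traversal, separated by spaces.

26 31 22 15 39 30 7 13 10 29 19 37

Level-order visits nodes level by level from the root, left to right within each level.
Level 0: 26
Level 1: 31
Level 2: 22, 15
Level 3: 39, 30
Level 4: 7, 13, 10, 29
Level 5: 19, 37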